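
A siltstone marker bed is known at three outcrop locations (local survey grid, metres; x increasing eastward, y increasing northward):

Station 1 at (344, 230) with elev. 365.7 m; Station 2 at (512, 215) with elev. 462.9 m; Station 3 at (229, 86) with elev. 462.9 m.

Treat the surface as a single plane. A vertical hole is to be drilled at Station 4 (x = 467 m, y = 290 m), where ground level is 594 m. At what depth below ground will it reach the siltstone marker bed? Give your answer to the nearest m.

Two edge vectors: Station 1→Station 2 = (168, -15, 97.2), Station 1→Station 3 = (-115, -144, 97.2).
Normal n = (Station 1→Station 2) × (Station 1→Station 3) = (12538.8, -27507.6, -25917).
So ∂z/∂x = −n_x/n_z = 0.48381 and ∂z/∂y = −n_y/n_z = −1.06137.
Intercept c from Station 1: 365.7 − 166.43 + 244.12 = 443.39.
At (467, 290): z_contact = 225.9 − 307.8 + 443.39 = 361.5 m.
Depth below ground = 594 − 361.5 = 232 m.

232 m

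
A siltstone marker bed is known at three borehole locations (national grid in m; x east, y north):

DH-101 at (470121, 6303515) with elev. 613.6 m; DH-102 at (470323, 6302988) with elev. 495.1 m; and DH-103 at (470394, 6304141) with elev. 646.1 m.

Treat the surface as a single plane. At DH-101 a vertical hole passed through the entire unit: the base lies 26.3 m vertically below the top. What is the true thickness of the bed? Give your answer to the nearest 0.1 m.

25.5 m

Let the plane be z = a·x + b·y + c.
DH-102−DH-101: 202a − 527b = −118.5;  DH-103−DH-101: 273a + 626b = 32.5.
Solving gives a = −0.21106, b = 0.14396.
|∇z| = √(a²+b²) = 0.25548, so dip δ = arctan(0.25548) = 14.33°.
True thickness = vertical thickness × cos δ = 26.3 × cos 14.33° = 25.5 m.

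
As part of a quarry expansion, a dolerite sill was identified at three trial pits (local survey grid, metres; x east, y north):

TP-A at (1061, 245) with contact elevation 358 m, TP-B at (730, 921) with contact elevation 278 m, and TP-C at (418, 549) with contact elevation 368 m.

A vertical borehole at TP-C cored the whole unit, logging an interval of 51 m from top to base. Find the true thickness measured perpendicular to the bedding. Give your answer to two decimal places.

50.12 m

Two edge vectors: TP-A→TP-B = (-331, 676, -80), TP-A→TP-C = (-643, 304, 10).
Normal n = (TP-A→TP-B) × (TP-A→TP-C) = (31080, 54750, 334044).
So ∂z/∂x = −n_x/n_z = −0.09304 and ∂z/∂y = −n_y/n_z = −0.16390.
|∇z| = √(a²+b²) = 0.18847, so dip δ = arctan(0.18847) = 10.67°.
True thickness = vertical thickness × cos δ = 51 × cos 10.67° = 50.12 m.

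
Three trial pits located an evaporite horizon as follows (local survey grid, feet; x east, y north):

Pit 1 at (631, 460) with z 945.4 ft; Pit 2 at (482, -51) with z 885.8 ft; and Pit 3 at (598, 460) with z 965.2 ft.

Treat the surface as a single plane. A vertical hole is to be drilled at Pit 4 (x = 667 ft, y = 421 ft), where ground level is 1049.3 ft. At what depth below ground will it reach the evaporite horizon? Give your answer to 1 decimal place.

136.9 ft

Two edge vectors: Pit 1→Pit 2 = (-149, -511, -59.6), Pit 1→Pit 3 = (-33, 0, 19.8).
Normal n = (Pit 1→Pit 2) × (Pit 1→Pit 3) = (-10117.8, 4917, -16863).
So ∂z/∂x = −n_x/n_z = −0.60000 and ∂z/∂y = −n_y/n_z = 0.29159.
Intercept c from Pit 1: 945.4 + 378.60 − 134.13 = 1189.87.
At (667, 421): z_contact = −400.20 + 122.76 + 1189.87 = 912.43 ft.
Depth below ground = 1049.3 − 912.43 = 136.9 ft.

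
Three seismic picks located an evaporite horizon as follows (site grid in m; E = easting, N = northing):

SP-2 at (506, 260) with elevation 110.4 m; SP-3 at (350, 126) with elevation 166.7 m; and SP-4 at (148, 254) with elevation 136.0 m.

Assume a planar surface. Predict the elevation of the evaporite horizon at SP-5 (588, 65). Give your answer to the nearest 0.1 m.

Let the plane be z = a·E + b·N + c.
SP-3−SP-2: −156a − 134b = 56.3;  SP-4−SP-2: −358a − 6b = 25.6.
Solving gives a = −0.06575, b = −0.34360.
Then c = 110.4 − a·506 − b·260 = 233.01.
At (588, 65): z = −38.7 − 22.3 + 233.01 = 172.0 m.

172.0 m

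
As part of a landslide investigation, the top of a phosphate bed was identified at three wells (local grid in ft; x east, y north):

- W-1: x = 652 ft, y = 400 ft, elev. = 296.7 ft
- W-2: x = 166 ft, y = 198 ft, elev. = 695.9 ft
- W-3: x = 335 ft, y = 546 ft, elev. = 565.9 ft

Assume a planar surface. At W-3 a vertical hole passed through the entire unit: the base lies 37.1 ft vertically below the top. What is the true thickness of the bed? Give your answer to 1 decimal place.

28.5 ft

Two edge vectors: W-1→W-2 = (-486, -202, 399.2), W-1→W-3 = (-317, 146, 269.2).
Normal n = (W-1→W-2) × (W-1→W-3) = (-112661.6, 4284.8, -134990).
So ∂z/∂x = −n_x/n_z = −0.83459 and ∂z/∂y = −n_y/n_z = 0.03174.
|∇z| = √(a²+b²) = 0.83520, so dip δ = arctan(0.83520) = 39.87°.
True thickness = vertical thickness × cos δ = 37.1 × cos 39.87° = 28.5 ft.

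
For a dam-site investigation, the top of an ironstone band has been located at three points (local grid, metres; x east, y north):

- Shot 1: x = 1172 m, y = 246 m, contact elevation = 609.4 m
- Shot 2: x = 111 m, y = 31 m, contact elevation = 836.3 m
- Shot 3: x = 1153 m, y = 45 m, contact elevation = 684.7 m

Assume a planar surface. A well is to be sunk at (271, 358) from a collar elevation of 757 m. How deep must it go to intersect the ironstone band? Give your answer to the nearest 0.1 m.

Let the plane be z = a·x + b·y + c.
Shot 2−Shot 1: −1061a − 215b = 226.9;  Shot 3−Shot 1: −19a − 201b = 75.3.
Solving gives a = −0.140635, b = −0.361333.
Then c = 609.4 − a·1172 − b·246 = 863.11.
At (271, 358): z_contact = −38.11 − 129.36 + 863.11 = 695.64 m.
Depth below ground = 757 − 695.64 = 61.4 m.

61.4 m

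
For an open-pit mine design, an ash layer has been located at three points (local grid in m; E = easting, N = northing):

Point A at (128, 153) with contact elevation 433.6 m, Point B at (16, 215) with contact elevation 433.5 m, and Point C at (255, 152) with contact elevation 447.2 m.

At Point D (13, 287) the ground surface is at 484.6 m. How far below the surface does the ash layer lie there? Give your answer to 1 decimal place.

37.4 m

Two edge vectors: Point A→Point B = (-112, 62, -0.1), Point A→Point C = (127, -1, 13.6).
Normal n = (Point A→Point B) × (Point A→Point C) = (843.1, 1510.5, -7762).
So ∂z/∂E = −n_x/n_z = 0.10862 and ∂z/∂N = −n_y/n_z = 0.19460.
Intercept c from Point A: 433.6 − 13.90 − 29.77 = 389.92.
At (13, 287): z_contact = 1.41 + 55.85 + 389.92 = 447.19 m.
Depth below ground = 484.6 − 447.19 = 37.4 m.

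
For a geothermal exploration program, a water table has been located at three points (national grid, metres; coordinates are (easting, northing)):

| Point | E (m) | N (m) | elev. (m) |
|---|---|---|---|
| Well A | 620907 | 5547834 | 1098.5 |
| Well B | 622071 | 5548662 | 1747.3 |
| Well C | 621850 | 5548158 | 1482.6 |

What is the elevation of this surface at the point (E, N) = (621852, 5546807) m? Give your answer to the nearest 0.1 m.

931.8 m

Two edge vectors: Well A→Well B = (1164, 828, 648.8), Well A→Well C = (943, 324, 384.1).
Normal n = (Well A→Well B) × (Well A→Well C) = (107823.6, 164726, -403668).
So ∂z/∂E = −n_x/n_z = 0.267109605 and ∂z/∂N = −n_y/n_z = 0.408072971.
Intercept c from Well A: 1098.5 − 165850.22 − 2263921.10 = −2428672.83.
At (621852, 5546807): z = 166102.6 + 2263502.0 − 2428672.83 = 931.8 m.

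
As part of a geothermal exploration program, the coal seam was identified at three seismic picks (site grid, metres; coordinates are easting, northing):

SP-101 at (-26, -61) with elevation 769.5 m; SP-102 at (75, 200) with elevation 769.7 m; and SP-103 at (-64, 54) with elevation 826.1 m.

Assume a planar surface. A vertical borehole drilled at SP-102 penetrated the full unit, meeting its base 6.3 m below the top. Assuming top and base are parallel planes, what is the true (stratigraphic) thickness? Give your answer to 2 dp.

Two edge vectors: SP-101→SP-102 = (101, 261, 0.2), SP-101→SP-103 = (-38, 115, 56.6).
Normal n = (SP-101→SP-102) × (SP-101→SP-103) = (14749.6, -5724.2, 21533).
So ∂z/∂easting = −n_x/n_z = −0.68498 and ∂z/∂northing = −n_y/n_z = 0.26583.
|∇z| = √(a²+b²) = 0.73475, so dip δ = arctan(0.73475) = 36.31°.
True thickness = vertical thickness × cos δ = 6.3 × cos 36.31° = 5.08 m.

5.08 m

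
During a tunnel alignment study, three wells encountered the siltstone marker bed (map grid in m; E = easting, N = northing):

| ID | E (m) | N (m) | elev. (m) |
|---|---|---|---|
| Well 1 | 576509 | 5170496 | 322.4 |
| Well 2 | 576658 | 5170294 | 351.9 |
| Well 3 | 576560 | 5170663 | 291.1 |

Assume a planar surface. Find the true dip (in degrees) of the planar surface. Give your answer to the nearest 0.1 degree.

Two edge vectors: Well 1→Well 2 = (149, -202, 29.5), Well 1→Well 3 = (51, 167, -31.3).
Normal n = (Well 1→Well 2) × (Well 1→Well 3) = (1396.1, 6168.2, 35185).
So ∂z/∂E = −n_x/n_z = −0.03968 and ∂z/∂N = −n_y/n_z = −0.17531.
Gradient magnitude |∇z| = √(a² + b²) = √(0.00157 + 0.03073) = 0.17974.
True dip = arctan(0.17974) = 10.2°, dipping toward NNE (azimuth ≈ 013°).

10.2°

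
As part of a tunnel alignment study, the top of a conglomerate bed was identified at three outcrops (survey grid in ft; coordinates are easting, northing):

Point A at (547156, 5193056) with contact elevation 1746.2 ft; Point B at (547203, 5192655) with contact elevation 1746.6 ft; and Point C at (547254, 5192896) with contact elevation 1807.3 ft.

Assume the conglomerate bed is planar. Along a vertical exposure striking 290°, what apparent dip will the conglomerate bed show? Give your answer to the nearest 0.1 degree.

34.7°

Let the plane be z = a·easting + b·northing + c.
Point B−Point A: 47a − 401b = 0.4;  Point C−Point A: 98a − 160b = 61.1.
Solving gives a = 0.76899, b = 0.08913.
Unit vector along 290° is (sin 290°, cos 290°) = (-0.9397, 0.3420).
Slope in that direction = a·(-0.9397) + b·(0.3420) = −0.69213.
Apparent dip = arctan|0.69213| = 34.7° (true dip is 37.7°, so apparent ≤ true as expected).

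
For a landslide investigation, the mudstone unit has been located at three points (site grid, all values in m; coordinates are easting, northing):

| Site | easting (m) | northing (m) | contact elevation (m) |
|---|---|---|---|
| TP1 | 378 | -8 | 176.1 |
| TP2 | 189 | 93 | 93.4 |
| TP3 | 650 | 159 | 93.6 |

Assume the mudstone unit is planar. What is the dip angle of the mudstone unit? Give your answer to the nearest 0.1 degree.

Let the plane be z = a·easting + b·northing + c.
TP2−TP1: −189a + 101b = −82.7;  TP3−TP1: 272a + 167b = −82.5.
Solving gives a = 0.09280, b = −0.64516.
Gradient magnitude |∇z| = √(a² + b²) = √(0.00861 + 0.41623) = 0.65180.
True dip = arctan(0.65180) = 33.1°, dipping toward N (azimuth ≈ 352°).

33.1°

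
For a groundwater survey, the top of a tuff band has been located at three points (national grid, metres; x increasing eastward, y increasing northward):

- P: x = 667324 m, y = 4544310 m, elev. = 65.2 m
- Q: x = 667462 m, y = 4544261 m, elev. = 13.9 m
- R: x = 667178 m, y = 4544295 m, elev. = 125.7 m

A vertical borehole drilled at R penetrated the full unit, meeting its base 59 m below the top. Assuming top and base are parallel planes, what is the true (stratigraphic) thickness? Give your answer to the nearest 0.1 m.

Let the plane be z = a·x + b·y + c.
Q−P: 138a − 49b = −51.3;  R−P: −146a − 15b = 60.5.
Solving gives a = −0.40481, b = −0.09315.
|∇z| = √(a²+b²) = 0.41539, so dip δ = arctan(0.41539) = 22.56°.
True thickness = vertical thickness × cos δ = 59 × cos 22.56° = 54.5 m.

54.5 m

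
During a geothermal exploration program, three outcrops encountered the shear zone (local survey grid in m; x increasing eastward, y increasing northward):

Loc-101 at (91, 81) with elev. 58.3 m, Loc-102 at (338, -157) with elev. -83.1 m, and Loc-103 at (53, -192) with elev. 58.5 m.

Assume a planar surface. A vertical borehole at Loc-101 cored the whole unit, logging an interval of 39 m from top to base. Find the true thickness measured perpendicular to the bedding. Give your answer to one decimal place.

Two edge vectors: Loc-101→Loc-102 = (247, -238, -141.4), Loc-101→Loc-103 = (-38, -273, 0.2).
Normal n = (Loc-101→Loc-102) × (Loc-101→Loc-103) = (-38649.8, 5323.8, -76475).
So ∂z/∂x = −n_x/n_z = −0.50539 and ∂z/∂y = −n_y/n_z = 0.06961.
|∇z| = √(a²+b²) = 0.51016, so dip δ = arctan(0.51016) = 27.03°.
True thickness = vertical thickness × cos δ = 39 × cos 27.03° = 34.7 m.

34.7 m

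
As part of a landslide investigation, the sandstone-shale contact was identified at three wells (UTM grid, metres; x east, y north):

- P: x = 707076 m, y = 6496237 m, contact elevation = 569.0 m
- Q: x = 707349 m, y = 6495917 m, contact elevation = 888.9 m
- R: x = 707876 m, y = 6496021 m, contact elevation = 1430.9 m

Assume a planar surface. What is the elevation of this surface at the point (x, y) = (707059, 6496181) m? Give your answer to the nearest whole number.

Let the plane be z = a·x + b·y + c.
Q−P: 273a − 320b = 319.9;  R−P: 800a − 216b = 861.9.
Solving gives a = 1.04911689, b = −0.10465965.
Then c = 569 − a·707076 − b·6496237 = −61342.49.
At (707059, 6496181): z = 741787.5 − 679888.0 − 61342.49 = 557.0 m.

557 m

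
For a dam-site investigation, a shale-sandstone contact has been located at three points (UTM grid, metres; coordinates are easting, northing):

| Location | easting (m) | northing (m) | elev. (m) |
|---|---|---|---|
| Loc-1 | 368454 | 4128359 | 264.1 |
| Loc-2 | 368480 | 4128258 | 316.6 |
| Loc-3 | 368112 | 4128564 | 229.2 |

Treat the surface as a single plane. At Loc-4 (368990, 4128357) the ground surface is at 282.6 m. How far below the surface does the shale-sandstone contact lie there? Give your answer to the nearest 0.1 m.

150.1 m

Two edge vectors: Loc-1→Loc-2 = (26, -101, 52.5), Loc-1→Loc-3 = (-342, 205, -34.9).
Normal n = (Loc-1→Loc-2) × (Loc-1→Loc-3) = (-7237.6, -17047.6, -29212).
So ∂z/∂easting = −n_x/n_z = −0.247761194 and ∂z/∂northing = −n_y/n_z = −0.583582090.
Intercept c from Loc-1: 264.1 + 91288.60 + 2409236.37 = 2500789.07.
At (368990, 4128357): z_contact = −91421.40 − 2409235.20 + 2500789.07 = 132.47 m.
Depth below ground = 282.6 − 132.47 = 150.1 m.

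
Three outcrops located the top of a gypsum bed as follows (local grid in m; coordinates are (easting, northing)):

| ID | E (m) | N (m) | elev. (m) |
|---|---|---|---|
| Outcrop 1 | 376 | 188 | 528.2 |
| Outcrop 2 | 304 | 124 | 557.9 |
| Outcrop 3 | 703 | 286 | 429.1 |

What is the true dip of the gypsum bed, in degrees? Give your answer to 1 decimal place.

17.2°

Let the plane be z = a·E + b·N + c.
Outcrop 2−Outcrop 1: −72a − 64b = 29.7;  Outcrop 3−Outcrop 1: 327a + 98b = −99.1.
Solving gives a = −0.24739, b = −0.18575.
Gradient magnitude |∇z| = √(a² + b²) = √(0.06120 + 0.03450) = 0.30936.
True dip = arctan(0.30936) = 17.2°, dipping toward NE (azimuth ≈ 053°).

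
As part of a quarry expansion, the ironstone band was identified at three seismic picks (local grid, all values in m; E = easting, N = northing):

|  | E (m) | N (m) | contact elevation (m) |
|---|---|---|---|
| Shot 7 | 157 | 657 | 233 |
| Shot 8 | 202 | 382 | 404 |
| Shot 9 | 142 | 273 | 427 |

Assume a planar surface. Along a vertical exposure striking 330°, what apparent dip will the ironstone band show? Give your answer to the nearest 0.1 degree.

36.7°

Let the plane be z = a·E + b·N + c.
Shot 8−Shot 7: 45a − 275b = 171;  Shot 9−Shot 7: −15a − 384b = 194.
Solving gives a = 0.57529, b = −0.52768.
Unit vector along 330° is (sin 330°, cos 330°) = (-0.5000, 0.8660).
Slope in that direction = a·(-0.5000) + b·(0.8660) = −0.74463.
Apparent dip = arctan|0.74463| = 36.7° (true dip is 38.0°, so apparent ≤ true as expected).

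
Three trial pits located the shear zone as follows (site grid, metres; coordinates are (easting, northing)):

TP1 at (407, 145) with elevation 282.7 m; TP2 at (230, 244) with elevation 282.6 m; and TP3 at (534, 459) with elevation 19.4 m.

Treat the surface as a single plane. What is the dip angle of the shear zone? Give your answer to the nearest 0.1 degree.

Two edge vectors: TP1→TP2 = (-177, 99, -0.1), TP1→TP3 = (127, 314, -263.3).
Normal n = (TP1→TP2) × (TP1→TP3) = (-26035.3, -46616.8, -68151).
So ∂z/∂E = −n_x/n_z = −0.38202 and ∂z/∂N = −n_y/n_z = −0.68402.
Gradient magnitude |∇z| = √(a² + b²) = √(0.14594 + 0.46789) = 0.78347.
True dip = arctan(0.78347) = 38.1°, dipping toward NNE (azimuth ≈ 029°).

38.1°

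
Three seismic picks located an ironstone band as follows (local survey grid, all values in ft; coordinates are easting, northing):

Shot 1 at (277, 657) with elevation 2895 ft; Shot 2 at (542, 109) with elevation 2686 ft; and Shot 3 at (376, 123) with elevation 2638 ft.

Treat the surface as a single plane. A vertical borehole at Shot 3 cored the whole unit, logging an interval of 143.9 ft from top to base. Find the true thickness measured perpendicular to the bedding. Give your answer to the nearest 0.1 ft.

121.3 ft

Let the plane be z = a·easting + b·northing + c.
Shot 2−Shot 1: 265a − 548b = −209;  Shot 3−Shot 1: 99a − 534b = −257.
Solving gives a = 0.33498, b = 0.54338.
|∇z| = √(a²+b²) = 0.63834, so dip δ = arctan(0.63834) = 32.55°.
True thickness = vertical thickness × cos δ = 143.9 × cos 32.55° = 121.3 ft.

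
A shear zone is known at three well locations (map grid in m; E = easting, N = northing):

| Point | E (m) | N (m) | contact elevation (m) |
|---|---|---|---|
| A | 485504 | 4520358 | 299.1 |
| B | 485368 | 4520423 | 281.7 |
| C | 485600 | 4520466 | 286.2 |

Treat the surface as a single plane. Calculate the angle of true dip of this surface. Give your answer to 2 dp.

9.71°

Let the plane be z = a·E + b·N + c.
B−A: −136a + 65b = −17.4;  C−A: 96a + 108b = −12.9.
Solving gives a = 0.04973, b = −0.16365.
Gradient magnitude |∇z| = √(a² + b²) = √(0.00247 + 0.02678) = 0.17104.
True dip = arctan(0.17104) = 9.71°, dipping toward NNW (azimuth ≈ 343°).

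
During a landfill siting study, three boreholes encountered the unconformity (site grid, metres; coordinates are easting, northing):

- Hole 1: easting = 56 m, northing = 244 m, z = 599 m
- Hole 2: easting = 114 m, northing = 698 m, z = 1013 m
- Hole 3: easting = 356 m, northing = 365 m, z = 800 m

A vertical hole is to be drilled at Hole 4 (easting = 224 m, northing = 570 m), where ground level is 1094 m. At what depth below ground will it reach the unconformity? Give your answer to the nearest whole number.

Two edge vectors: Hole 1→Hole 2 = (58, 454, 414), Hole 1→Hole 3 = (300, 121, 201).
Normal n = (Hole 1→Hole 2) × (Hole 1→Hole 3) = (41160, 112542, -129182).
So ∂z/∂easting = −n_x/n_z = 0.31862 and ∂z/∂northing = −n_y/n_z = 0.87119.
Intercept c from Hole 1: 599 − 17.84 − 212.57 = 368.59.
At (224, 570): z_contact = 71.4 + 496.6 + 368.59 = 936.5 m.
Depth below ground = 1094 − 936.5 = 157 m.

157 m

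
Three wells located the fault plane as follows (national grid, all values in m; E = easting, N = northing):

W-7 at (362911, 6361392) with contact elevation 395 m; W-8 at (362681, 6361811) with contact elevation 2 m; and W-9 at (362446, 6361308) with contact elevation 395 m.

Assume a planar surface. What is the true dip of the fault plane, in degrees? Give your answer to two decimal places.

Two edge vectors: W-7→W-8 = (-230, 419, -393), W-7→W-9 = (-465, -84, 0).
Normal n = (W-7→W-8) × (W-7→W-9) = (-33012, 182745, 214155).
So ∂z/∂E = −n_x/n_z = 0.15415 and ∂z/∂N = −n_y/n_z = −0.85333.
Gradient magnitude |∇z| = √(a² + b²) = √(0.02376 + 0.72817) = 0.86714.
True dip = arctan(0.86714) = 40.93°, dipping toward N (azimuth ≈ 350°).

40.93°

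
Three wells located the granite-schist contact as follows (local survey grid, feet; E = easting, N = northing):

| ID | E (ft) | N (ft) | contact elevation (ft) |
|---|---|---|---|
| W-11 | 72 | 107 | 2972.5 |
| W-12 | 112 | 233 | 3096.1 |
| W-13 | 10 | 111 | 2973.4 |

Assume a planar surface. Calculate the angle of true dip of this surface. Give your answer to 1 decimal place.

44.0°

Let the plane be z = a·E + b·N + c.
W-12−W-11: 40a + 126b = 123.6;  W-13−W-11: −62a + 4b = 0.9.
Solving gives a = 0.04779, b = 0.96578.
Gradient magnitude |∇z| = √(a² + b²) = √(0.00228 + 0.93273) = 0.96696.
True dip = arctan(0.96696) = 44.0°, dipping toward S (azimuth ≈ 183°).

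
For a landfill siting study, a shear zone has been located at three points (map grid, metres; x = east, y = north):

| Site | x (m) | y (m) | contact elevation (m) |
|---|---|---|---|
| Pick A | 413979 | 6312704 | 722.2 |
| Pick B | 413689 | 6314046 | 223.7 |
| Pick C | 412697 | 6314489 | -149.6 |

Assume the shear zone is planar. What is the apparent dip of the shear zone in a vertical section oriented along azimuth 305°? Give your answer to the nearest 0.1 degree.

Two edge vectors: Pick A→Pick B = (-290, 1342, -498.5), Pick A→Pick C = (-1282, 1785, -871.8).
Normal n = (Pick A→Pick B) × (Pick A→Pick C) = (-280133.1, 386255, 1202794).
So ∂z/∂x = −n_x/n_z = 0.23290 and ∂z/∂y = −n_y/n_z = −0.32113.
Unit vector along 305° is (sin 305°, cos 305°) = (-0.8192, 0.5736).
Slope in that direction = a·(-0.8192) + b·(0.5736) = −0.37498.
Apparent dip = arctan|0.37498| = 20.6° (true dip is 21.6°, so apparent ≤ true as expected).

20.6°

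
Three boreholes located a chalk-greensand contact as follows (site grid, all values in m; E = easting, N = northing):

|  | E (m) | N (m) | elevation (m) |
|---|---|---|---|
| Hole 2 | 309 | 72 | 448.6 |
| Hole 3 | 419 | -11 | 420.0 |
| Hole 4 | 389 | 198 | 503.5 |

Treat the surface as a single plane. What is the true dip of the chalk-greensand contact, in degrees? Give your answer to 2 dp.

Let the plane be z = a·E + b·N + c.
Hole 3−Hole 2: 110a − 83b = −28.6;  Hole 4−Hole 2: 80a + 126b = 54.9.
Solving gives a = 0.04649, b = 0.40620.
Gradient magnitude |∇z| = √(a² + b²) = √(0.00216 + 0.16499) = 0.40885.
True dip = arctan(0.40885) = 22.24°, dipping toward S (azimuth ≈ 187°).

22.24°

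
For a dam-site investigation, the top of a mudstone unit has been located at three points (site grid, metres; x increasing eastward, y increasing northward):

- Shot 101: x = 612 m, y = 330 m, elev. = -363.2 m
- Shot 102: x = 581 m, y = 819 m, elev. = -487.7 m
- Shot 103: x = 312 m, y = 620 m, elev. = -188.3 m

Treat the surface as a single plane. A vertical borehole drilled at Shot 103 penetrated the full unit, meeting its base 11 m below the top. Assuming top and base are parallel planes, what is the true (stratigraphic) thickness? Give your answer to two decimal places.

8.03 m

Let the plane be z = a·x + b·y + c.
Shot 102−Shot 101: −31a + 489b = −124.5;  Shot 103−Shot 101: −300a + 290b = 174.9.
Solving gives a = −0.88324, b = −0.31059.
|∇z| = √(a²+b²) = 0.93626, so dip δ = arctan(0.93626) = 43.11°.
True thickness = vertical thickness × cos δ = 11 × cos 43.11° = 8.03 m.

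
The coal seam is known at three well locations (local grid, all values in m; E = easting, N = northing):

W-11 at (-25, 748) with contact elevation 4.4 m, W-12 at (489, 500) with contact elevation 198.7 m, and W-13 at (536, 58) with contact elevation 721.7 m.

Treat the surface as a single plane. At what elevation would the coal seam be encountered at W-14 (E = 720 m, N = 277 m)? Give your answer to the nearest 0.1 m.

Two edge vectors: W-11→W-12 = (514, -248, 194.3), W-11→W-13 = (561, -690, 717.3).
Normal n = (W-11→W-12) × (W-11→W-13) = (-43823.4, -259689.9, -215532).
So ∂z/∂E = −n_x/n_z = −0.20333 and ∂z/∂N = −n_y/n_z = −1.20488.
Intercept c from W-11: 4.4 − 5.08 + 901.25 = 900.57.
At (720, 277): z = −146.4 − 333.8 + 900.57 = 420.4 m.

420.4 m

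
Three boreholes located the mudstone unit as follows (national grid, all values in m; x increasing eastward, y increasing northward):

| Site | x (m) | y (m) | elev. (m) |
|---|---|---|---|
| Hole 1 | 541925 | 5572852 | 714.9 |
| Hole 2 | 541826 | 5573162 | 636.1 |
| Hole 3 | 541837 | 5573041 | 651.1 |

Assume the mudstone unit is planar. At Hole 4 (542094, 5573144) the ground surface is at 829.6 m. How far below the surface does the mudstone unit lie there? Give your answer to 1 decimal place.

Two edge vectors: Hole 1→Hole 2 = (-99, 310, -78.8), Hole 1→Hole 3 = (-88, 189, -63.8).
Normal n = (Hole 1→Hole 2) × (Hole 1→Hole 3) = (-4884.8, 618.2, 8569).
So ∂z/∂x = −n_x/n_z = 0.570054849 and ∂z/∂y = −n_y/n_z = −0.072143774.
Intercept c from Hole 1: 714.9 − 308926.97 + 402046.58 = 93834.50.
At (542094, 5573144): z_contact = 309023.31 − 402067.64 + 93834.50 = 790.17 m.
Depth below ground = 829.6 − 790.17 = 39.4 m.

39.4 m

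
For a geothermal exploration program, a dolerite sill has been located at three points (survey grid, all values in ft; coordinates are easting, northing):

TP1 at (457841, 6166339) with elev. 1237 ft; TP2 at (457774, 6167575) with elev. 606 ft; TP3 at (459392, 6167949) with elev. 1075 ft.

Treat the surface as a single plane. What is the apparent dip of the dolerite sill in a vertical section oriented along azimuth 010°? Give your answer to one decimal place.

22.4°

Two edge vectors: TP1→TP2 = (-67, 1236, -631), TP1→TP3 = (1551, 1610, -162).
Normal n = (TP1→TP2) × (TP1→TP3) = (815678, -989535, -2024906).
So ∂z/∂easting = −n_x/n_z = 0.40282 and ∂z/∂northing = −n_y/n_z = −0.48868.
Unit vector along 010° is (sin 10°, cos 10°) = (0.1736, 0.9848).
Slope in that direction = a·(0.1736) + b·(0.9848) = −0.41131.
Apparent dip = arctan|0.41131| = 22.4° (true dip is 32.3°, so apparent ≤ true as expected).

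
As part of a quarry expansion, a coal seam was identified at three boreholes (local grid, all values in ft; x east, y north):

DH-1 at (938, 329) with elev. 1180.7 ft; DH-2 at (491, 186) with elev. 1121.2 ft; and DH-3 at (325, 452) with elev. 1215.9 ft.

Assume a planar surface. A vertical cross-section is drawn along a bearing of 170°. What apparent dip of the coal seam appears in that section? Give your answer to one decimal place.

19.7°

Let the plane be z = a·x + b·y + c.
DH-2−DH-1: −447a − 143b = −59.5;  DH-3−DH-1: −613a + 123b = 35.2.
Solving gives a = 0.01602, b = 0.36601.
Unit vector along 170° is (sin 170°, cos 170°) = (0.1736, -0.9848).
Slope in that direction = a·(0.1736) + b·(-0.9848) = −0.35767.
Apparent dip = arctan|0.35767| = 19.7° (true dip is 20.1°, so apparent ≤ true as expected).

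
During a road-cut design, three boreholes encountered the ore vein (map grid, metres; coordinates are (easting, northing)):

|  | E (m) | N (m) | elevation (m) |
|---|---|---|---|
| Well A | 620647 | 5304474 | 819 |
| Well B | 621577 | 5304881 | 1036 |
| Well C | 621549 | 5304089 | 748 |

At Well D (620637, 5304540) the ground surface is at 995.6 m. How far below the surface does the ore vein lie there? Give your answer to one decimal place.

153.5 m

Two edge vectors: Well A→Well B = (930, 407, 217), Well A→Well C = (902, -385, -71).
Normal n = (Well A→Well B) × (Well A→Well C) = (54648, 261764, -725164).
So ∂z/∂E = −n_x/n_z = 0.075359505 and ∂z/∂N = −n_y/n_z = 0.360972139.
Intercept c from Well A: 819 − 46771.65 − 1914767.32 = −1960719.98.
At (620637, 5304540): z_contact = 46770.90 + 1914791.15 − 1960719.98 = 842.07 m.
Depth below ground = 995.6 − 842.07 = 153.5 m.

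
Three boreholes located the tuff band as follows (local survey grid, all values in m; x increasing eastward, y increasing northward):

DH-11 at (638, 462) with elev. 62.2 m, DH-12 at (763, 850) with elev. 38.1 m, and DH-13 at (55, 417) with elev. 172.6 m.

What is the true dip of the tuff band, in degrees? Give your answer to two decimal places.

Let the plane be z = a·x + b·y + c.
DH-12−DH-11: 125a + 388b = −24.1;  DH-13−DH-11: −583a − 45b = 110.4.
Solving gives a = −0.18928, b = −0.00113.
Gradient magnitude |∇z| = √(a² + b²) = √(0.03583 + 0.00000) = 0.18928.
True dip = arctan(0.18928) = 10.72°, dipping toward E (azimuth ≈ 090°).

10.72°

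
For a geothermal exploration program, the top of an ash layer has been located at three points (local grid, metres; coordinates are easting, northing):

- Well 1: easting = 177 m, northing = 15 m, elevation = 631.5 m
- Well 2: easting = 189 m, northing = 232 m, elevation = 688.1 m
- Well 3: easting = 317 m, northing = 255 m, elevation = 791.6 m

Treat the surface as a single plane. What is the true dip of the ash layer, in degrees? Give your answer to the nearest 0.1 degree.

38.7°

Let the plane be z = a·easting + b·northing + c.
Well 2−Well 1: 12a + 217b = 56.6;  Well 3−Well 1: 140a + 240b = 160.1.
Solving gives a = 0.76937, b = 0.21828.
Gradient magnitude |∇z| = √(a² + b²) = √(0.59193 + 0.04765) = 0.79974.
True dip = arctan(0.79974) = 38.7°, dipping toward WSW (azimuth ≈ 254°).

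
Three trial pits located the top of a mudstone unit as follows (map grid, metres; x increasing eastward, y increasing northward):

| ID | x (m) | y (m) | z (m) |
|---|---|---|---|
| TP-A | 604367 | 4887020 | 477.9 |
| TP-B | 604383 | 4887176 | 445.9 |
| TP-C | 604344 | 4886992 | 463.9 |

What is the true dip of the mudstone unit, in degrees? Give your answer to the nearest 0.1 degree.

45.8°

Two edge vectors: TP-A→TP-B = (16, 156, -32), TP-A→TP-C = (-23, -28, -14).
Normal n = (TP-A→TP-B) × (TP-A→TP-C) = (-3080, 960, 3140).
So ∂z/∂x = −n_x/n_z = 0.98089 and ∂z/∂y = −n_y/n_z = −0.30573.
Gradient magnitude |∇z| = √(a² + b²) = √(0.96215 + 0.09347) = 1.02743.
True dip = arctan(1.02743) = 45.8°, dipping toward WNW (azimuth ≈ 287°).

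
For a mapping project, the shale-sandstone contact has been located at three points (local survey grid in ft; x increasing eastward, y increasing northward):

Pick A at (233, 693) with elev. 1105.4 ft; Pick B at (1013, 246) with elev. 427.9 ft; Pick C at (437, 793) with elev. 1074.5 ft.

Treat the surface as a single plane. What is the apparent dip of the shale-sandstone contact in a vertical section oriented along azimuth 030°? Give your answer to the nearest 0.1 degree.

Let the plane be z = a·x + b·y + c.
Pick B−Pick A: 780a − 447b = −677.5;  Pick C−Pick A: 204a + 100b = −30.9.
Solving gives a = −0.48208, b = 0.67444.
Unit vector along 030° is (sin 30°, cos 30°) = (0.5000, 0.8660).
Slope in that direction = a·(0.5000) + b·(0.8660) = 0.34305.
Apparent dip = arctan|0.34305| = 18.9° (true dip is 39.7°, so apparent ≤ true as expected).

18.9°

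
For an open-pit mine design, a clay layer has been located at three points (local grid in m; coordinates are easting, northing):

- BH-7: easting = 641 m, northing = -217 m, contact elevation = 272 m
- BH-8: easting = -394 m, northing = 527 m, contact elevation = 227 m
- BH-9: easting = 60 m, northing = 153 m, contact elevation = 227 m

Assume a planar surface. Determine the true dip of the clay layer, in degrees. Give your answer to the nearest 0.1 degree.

Let the plane be z = a·easting + b·northing + c.
BH-8−BH-7: −1035a + 744b = −45;  BH-9−BH-7: −581a + 370b = −45.
Solving gives a = 0.34128, b = 0.41428.
Gradient magnitude |∇z| = √(a² + b²) = √(0.11647 + 0.17163) = 0.53675.
True dip = arctan(0.53675) = 28.2°, dipping toward SW (azimuth ≈ 219°).

28.2°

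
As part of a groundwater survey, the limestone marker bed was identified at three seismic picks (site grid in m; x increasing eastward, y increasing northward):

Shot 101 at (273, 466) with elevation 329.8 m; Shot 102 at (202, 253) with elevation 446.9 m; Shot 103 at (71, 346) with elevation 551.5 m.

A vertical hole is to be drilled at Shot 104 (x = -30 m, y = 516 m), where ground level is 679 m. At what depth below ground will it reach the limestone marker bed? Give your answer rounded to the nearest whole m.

Two edge vectors: Shot 101→Shot 102 = (-71, -213, 117.1), Shot 101→Shot 103 = (-202, -120, 221.7).
Normal n = (Shot 101→Shot 102) × (Shot 101→Shot 103) = (-33170.1, -7913.5, -34506).
So ∂z/∂x = −n_x/n_z = −0.96128 and ∂z/∂y = −n_y/n_z = −0.22934.
Intercept c from Shot 101: 329.8 + 262.43 + 106.87 = 699.10.
At (-30, 516): z_contact = 28.8 − 118.3 + 699.10 = 609.6 m.
Depth below ground = 679 − 609.6 = 69 m.

69 m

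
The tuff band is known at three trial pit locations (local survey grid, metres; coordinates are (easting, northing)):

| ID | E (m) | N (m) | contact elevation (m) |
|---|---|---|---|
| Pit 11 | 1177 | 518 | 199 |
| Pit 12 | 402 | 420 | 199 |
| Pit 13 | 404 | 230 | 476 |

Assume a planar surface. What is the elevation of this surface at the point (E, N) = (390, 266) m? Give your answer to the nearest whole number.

Two edge vectors: Pit 11→Pit 12 = (-775, -98, 0), Pit 11→Pit 13 = (-773, -288, 277).
Normal n = (Pit 11→Pit 12) × (Pit 11→Pit 13) = (-27146, 214675, 147446).
So ∂z/∂E = −n_x/n_z = 0.18411 and ∂z/∂N = −n_y/n_z = −1.45596.
Intercept c from Pit 11: 199 − 216.70 + 754.19 = 736.49.
At (390, 266): z = 71.8 − 387.3 + 736.49 = 421.0 m.

421 m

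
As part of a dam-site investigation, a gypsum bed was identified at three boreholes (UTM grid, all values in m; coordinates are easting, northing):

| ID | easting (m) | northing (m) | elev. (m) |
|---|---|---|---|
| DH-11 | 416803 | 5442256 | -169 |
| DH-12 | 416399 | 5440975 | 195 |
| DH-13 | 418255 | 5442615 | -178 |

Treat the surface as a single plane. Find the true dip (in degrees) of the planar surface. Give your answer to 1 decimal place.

Let the plane be z = a·easting + b·northing + c.
DH-12−DH-11: −404a − 1281b = 364;  DH-13−DH-11: 1452a + 359b = −9.
Solving gives a = 0.06947, b = −0.30606.
Gradient magnitude |∇z| = √(a² + b²) = √(0.00483 + 0.09368) = 0.31385.
True dip = arctan(0.31385) = 17.4°, dipping toward NNW (azimuth ≈ 347°).

17.4°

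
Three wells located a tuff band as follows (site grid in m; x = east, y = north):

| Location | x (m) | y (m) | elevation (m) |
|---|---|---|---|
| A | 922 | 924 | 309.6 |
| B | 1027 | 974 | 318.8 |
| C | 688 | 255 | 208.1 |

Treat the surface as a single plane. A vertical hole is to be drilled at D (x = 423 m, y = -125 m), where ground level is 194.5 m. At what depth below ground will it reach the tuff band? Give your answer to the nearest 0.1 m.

Two edge vectors: A→B = (105, 50, 9.2), A→C = (-234, -669, -101.5).
Normal n = (A→B) × (A→C) = (1079.8, 8504.7, -58545).
So ∂z/∂x = −n_x/n_z = 0.018444 and ∂z/∂y = −n_y/n_z = 0.145268.
Intercept c from A: 309.6 − 17.01 − 134.23 = 158.37.
At (423, -125): z_contact = 7.80 − 18.16 + 158.37 = 148.01 m.
Depth below ground = 194.5 − 148.01 = 46.5 m.

46.5 m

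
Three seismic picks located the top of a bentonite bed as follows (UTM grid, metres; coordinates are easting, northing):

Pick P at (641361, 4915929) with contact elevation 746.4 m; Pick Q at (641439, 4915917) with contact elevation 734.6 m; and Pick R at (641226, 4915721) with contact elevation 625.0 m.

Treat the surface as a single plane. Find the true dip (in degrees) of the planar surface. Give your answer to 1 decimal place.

Let the plane be z = a·easting + b·northing + c.
Pick Q−Pick P: 78a − 12b = −11.8;  Pick R−Pick P: −135a − 208b = −121.4.
Solving gives a = −0.05591, b = 0.61994.
Gradient magnitude |∇z| = √(a² + b²) = √(0.00313 + 0.38432) = 0.62246.
True dip = arctan(0.62246) = 31.9°, dipping toward S (azimuth ≈ 175°).

31.9°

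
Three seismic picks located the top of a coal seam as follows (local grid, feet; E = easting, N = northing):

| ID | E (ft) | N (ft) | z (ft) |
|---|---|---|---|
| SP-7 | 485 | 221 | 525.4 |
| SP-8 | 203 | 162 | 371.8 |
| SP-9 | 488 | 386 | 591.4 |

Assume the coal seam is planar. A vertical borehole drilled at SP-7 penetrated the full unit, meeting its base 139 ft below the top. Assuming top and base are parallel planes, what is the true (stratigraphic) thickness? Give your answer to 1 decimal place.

Let the plane be z = a·E + b·N + c.
SP-8−SP-7: −282a − 59b = −153.6;  SP-9−SP-7: 3a + 165b = 66.
Solving gives a = 0.46275, b = 0.39159.
|∇z| = √(a²+b²) = 0.60620, so dip δ = arctan(0.60620) = 31.22°.
True thickness = vertical thickness × cos δ = 139 × cos 31.22° = 118.9 ft.

118.9 ft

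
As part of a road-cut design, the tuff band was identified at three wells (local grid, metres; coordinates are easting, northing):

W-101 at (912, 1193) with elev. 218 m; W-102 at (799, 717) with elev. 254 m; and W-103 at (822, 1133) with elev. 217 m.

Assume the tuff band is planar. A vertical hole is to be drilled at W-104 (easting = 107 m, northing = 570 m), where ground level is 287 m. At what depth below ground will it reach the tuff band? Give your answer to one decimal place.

69.9 m

Let the plane be z = a·easting + b·northing + c.
W-102−W-101: −113a − 476b = 36;  W-103−W-101: −90a − 60b = −1.
Solving gives a = 0.073100, b = −0.092984.
Then c = 218 − a·912 − b·1193 = 262.26.
At (107, 570): z_contact = 7.82 − 53.00 + 262.26 = 217.08 m.
Depth below ground = 287 − 217.08 = 69.9 m.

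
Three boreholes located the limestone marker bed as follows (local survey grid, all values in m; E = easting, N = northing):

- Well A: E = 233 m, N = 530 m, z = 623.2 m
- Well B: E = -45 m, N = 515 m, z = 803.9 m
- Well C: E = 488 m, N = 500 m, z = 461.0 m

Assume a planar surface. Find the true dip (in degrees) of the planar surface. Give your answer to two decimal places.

33.05°

Two edge vectors: Well A→Well B = (-278, -15, 180.7), Well A→Well C = (255, -30, -162.2).
Normal n = (Well A→Well B) × (Well A→Well C) = (7854, 986.9, 12165).
So ∂z/∂E = −n_x/n_z = −0.64562 and ∂z/∂N = −n_y/n_z = −0.08113.
Gradient magnitude |∇z| = √(a² + b²) = √(0.41683 + 0.00658) = 0.65070.
True dip = arctan(0.65070) = 33.05°, dipping toward E (azimuth ≈ 083°).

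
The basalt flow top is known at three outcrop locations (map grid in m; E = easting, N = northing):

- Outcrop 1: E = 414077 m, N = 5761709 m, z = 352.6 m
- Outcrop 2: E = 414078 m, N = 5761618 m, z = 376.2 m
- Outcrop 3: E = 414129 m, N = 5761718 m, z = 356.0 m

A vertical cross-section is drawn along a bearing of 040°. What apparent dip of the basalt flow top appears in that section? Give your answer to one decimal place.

7.2°

Two edge vectors: Outcrop 1→Outcrop 2 = (1, -91, 23.6), Outcrop 1→Outcrop 3 = (52, 9, 3.4).
Normal n = (Outcrop 1→Outcrop 2) × (Outcrop 1→Outcrop 3) = (-521.8, 1223.8, 4741).
So ∂z/∂E = −n_x/n_z = 0.11006 and ∂z/∂N = −n_y/n_z = −0.25813.
Unit vector along 040° is (sin 40°, cos 40°) = (0.6428, 0.7660).
Slope in that direction = a·(0.6428) + b·(0.7660) = −0.12699.
Apparent dip = arctan|0.12699| = 7.2° (true dip is 15.7°, so apparent ≤ true as expected).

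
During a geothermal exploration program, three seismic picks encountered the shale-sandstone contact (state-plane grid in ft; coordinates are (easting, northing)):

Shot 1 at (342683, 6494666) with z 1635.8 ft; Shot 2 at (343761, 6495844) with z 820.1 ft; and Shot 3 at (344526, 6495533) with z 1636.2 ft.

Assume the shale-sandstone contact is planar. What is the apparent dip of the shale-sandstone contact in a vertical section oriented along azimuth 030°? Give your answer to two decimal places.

37.49°

Let the plane be z = a·E + b·N + c.
Shot 2−Shot 1: 1078a + 1178b = −815.7;  Shot 3−Shot 1: 1843a + 867b = 0.4.
Solving gives a = 0.57236, b = −1.21622.
Unit vector along 030° is (sin 30°, cos 30°) = (0.5000, 0.8660).
Slope in that direction = a·(0.5000) + b·(0.8660) = −0.76710.
Apparent dip = arctan|0.76710| = 37.49° (true dip is 53.4°, so apparent ≤ true as expected).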